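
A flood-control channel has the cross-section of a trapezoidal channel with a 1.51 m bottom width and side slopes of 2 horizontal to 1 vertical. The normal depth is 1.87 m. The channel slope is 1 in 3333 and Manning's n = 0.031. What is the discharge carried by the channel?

Q = 5.47 m³/s

With bottom width b = 1.51 m and side slope z = 2: A = (b + zy)y = (1.51 + 2×1.87)×1.87 = 9.818 m²; P = b + 2y√(1+z²) = 1.51 + 2×1.87×2.236 = 9.873 m.
Hydraulic radius R = A/P = 9.818/9.873 = 0.9944 m.
Manning's equation: Q = (1/n) A R^(2/3) S^(1/2) = (1/0.031) × 9.818 × 0.9944^(2/3) × 0.0003^(1/2) = 5.47 m³/s.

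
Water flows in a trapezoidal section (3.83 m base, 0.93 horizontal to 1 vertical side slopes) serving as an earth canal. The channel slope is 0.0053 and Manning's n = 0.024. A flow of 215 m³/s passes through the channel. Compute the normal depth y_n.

Manning's equation rearranged: A R^(2/3) = nQ / (1·√S) = 0.024 × 215 / (√0.0053) = 70.88.
At y = 5.47 m: A R^(2/3) = 92.2 — over.
At y = 3.62 m: A R^(2/3) = 39.95 — short.
At y = 4.82 m: A R^(2/3) = 70.97 — matches.

y_n = 4.82 m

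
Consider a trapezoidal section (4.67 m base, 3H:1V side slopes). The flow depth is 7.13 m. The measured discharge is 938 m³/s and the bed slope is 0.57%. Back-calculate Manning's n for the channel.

n = 0.036

With bottom width b = 4.67 m and side slope z = 3: A = (b + zy)y = (4.67 + 3×7.13)×7.13 = 185.8 m²; P = b + 2y√(1+z²) = 4.67 + 2×7.13×3.162 = 49.76 m.
Hydraulic radius R = A/P = 185.8/49.76 = 3.734 m.
Rearranging Manning's equation: n = (1/Q) A R^(2/3) S^(1/2) = (1/938) × 185.8 × 3.734^(2/3) × √0.0057 = 0.036.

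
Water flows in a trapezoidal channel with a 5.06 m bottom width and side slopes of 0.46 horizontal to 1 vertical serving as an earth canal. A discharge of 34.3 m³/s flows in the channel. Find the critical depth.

At critical depth, Q² T / (g A³) = 1, i.e. A³/T = Q²/g = 34.3²/9.81 = 119.9.
Trying y = 1.37 m: A³/T = 74.95 — short.
Trying y = 1.85 m: A³/T = 193.4 — over.
Trying y = 1.59 m: A³/T = 119.7 — ≈ 119.9.

y_c = 1.59 m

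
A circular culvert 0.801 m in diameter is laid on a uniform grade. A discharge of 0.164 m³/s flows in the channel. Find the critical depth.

At critical depth, Q² T / (g A³) = 1, i.e. A³/T = Q²/g = 0.164²/9.81 = 0.002742.
Trying y = 0.203 m: A³/T = 0.001454 — low.
Trying y = 0.275 m: A³/T = 0.004718 — high.
Trying y = 0.239 m: A³/T = 0.002742 — matches.

y_c = 0.239 m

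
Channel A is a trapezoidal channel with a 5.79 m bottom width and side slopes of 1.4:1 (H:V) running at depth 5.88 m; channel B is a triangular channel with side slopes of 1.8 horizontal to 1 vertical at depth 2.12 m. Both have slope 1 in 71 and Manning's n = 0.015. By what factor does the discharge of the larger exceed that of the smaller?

Channel A: With bottom width b = 5.79 m and side slope z = 1.4: A = (b + zy)y = (5.79 + 1.4×5.88)×5.88 = 82.45 m²; P = b + 2y√(1+z²) = 5.79 + 2×5.88×1.72 = 26.02 m. Hydraulic radius R = A/P = 82.45/26.02 = 3.168 m. Q_A = (1/0.015)·82.45·3.168^(2/3)·√0.01408 = 1407 m³/s.
Channel B: For a triangular section with side slope z = 1.8: A = zy² = 1.8×2.12² = 8.09 m²; P = 2y√(1+z²) = 2×2.12×2.059 = 8.731 m. Hydraulic radius R = A/P = 8.09/8.731 = 0.9266 m. Q_B = (1/0.015)·8.09·0.9266^(2/3)·√0.01408 = 60.84 m³/s.
The larger discharge is 1407 m³/s and the smaller is 60.84 m³/s; the ratio is 23.1.

23.1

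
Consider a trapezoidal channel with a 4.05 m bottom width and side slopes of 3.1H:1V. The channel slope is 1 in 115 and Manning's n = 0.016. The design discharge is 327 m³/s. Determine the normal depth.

Manning's equation rearranged: A R^(2/3) = nQ / (1·√S) = 0.016 × 327 / (√0.008696) = 56.11.
At y = 2.17 m: A R^(2/3) = 27.65 — too small.
At y = 3.38 m: A R^(2/3) = 74.89 — too large.
At y = 2.98 m: A R^(2/3) = 56.13 — ≈ 56.11.

y_n = 2.98 m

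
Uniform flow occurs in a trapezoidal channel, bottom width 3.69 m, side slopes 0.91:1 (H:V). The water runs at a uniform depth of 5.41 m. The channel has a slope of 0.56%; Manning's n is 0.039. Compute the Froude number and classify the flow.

subcritical

With bottom width b = 3.69 m and side slope z = 0.91: A = (b + zy)y = (3.69 + 0.91×5.41)×5.41 = 46.6 m²; P = b + 2y√(1+z²) = 3.69 + 2×5.41×1.352 = 18.32 m.
Hydraulic radius R = A/P = 46.6/18.32 = 2.544 m.
V = (1/n) R^(2/3) √S = (1/0.039) × 2.544^(2/3) × √0.0056 = 3.575 m/s. Hydraulic depth D_h = A/T = 46.6/13.54 = 3.442 m.
Froude number Fr = V/√(g·D_h) = 3.575/√(9.81×3.442) = 0.615, which is less than 1, so the flow is subcritical.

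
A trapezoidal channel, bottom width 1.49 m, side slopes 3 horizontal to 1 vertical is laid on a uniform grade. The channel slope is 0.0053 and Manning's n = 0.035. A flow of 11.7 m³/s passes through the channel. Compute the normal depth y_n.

y_n = 1.3 m

Manning's equation rearranged: A R^(2/3) = nQ / (1·√S) = 0.035 × 11.7 / (√0.0053) = 5.625.
Try y = 1.15 m: A R^(2/3) = 4.255 — short.
Try y = 1.46 m: A R^(2/3) = 7.38 — over.
Try y = 1.3 m: A R^(2/3) = 5.637 — matches.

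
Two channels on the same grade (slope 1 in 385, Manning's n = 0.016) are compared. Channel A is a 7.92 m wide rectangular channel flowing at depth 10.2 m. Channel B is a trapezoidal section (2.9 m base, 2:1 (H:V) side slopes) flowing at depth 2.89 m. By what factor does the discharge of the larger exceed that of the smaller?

4.76

Channel A: Flow area A = b·y = 7.92 × 10.2 = 80.78 m². Wetted perimeter P = b + 2y = 7.92 + 2×10.2 = 28.32 m. Hydraulic radius R = A/P = 80.78/28.32 = 2.853 m. Q_A = (1/0.016)·80.78·2.853^(2/3)·√0.002597 = 517.6 m³/s.
Channel B: With bottom width b = 2.9 m and side slope z = 2: A = (b + zy)y = (2.9 + 2×2.89)×2.89 = 25.09 m²; P = b + 2y√(1+z²) = 2.9 + 2×2.89×2.236 = 15.82 m. Hydraulic radius R = A/P = 25.09/15.82 = 1.585 m. Q_B = (1/0.016)·25.09·1.585^(2/3)·√0.002597 = 108.6 m³/s.
The larger discharge is 517.6 m³/s and the smaller is 108.6 m³/s; the ratio is 4.76.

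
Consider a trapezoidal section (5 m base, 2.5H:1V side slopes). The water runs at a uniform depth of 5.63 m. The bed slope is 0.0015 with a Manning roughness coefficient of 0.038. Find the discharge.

With bottom width b = 5 m and side slope z = 2.5: A = (b + zy)y = (5 + 2.5×5.63)×5.63 = 107.4 m²; P = b + 2y√(1+z²) = 5 + 2×5.63×2.693 = 35.32 m.
Hydraulic radius R = A/P = 107.4/35.32 = 3.041 m.
Manning's equation: Q = (1/n) A R^(2/3) S^(1/2) = (1/0.038) × 107.4 × 3.041^(2/3) × 0.0015^(1/2) = 230 m³/s.

Q = 230 m³/s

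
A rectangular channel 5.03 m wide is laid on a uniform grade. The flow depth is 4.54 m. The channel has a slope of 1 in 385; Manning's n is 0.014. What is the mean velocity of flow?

Flow area A = b·y = 5.03 × 4.54 = 22.84 m². Wetted perimeter P = b + 2y = 5.03 + 2×4.54 = 14.11 m.
Hydraulic radius R = A/P = 22.84/14.11 = 1.618 m.
From Manning's equation, V = (1/n) R^(2/3) S^(1/2) = (1/0.014) × 1.618^(2/3) × 0.002597^(1/2) = 5.02 m/s.

V = 5.02 m/s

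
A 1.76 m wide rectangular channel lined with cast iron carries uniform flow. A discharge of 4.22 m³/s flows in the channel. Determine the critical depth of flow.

y_c = 0.837 m

For a rectangular channel, critical depth y_c = (q²/g)^(1/3) where q = Q/b = 4.22/1.76 = 2.398 m²/s.
So y_c = (2.398²/9.81)^(1/3) = 0.837 m.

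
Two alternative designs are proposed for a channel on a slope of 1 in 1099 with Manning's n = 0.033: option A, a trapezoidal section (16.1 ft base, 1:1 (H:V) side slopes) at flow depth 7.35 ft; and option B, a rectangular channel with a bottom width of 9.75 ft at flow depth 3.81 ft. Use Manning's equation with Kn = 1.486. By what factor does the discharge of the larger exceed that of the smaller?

Channel A: With bottom width b = 16.1 ft and side slope z = 1: A = (b + zy)y = (16.1 + 1×7.35)×7.35 = 172.4 ft²; P = b + 2y√(1+z²) = 16.1 + 2×7.35×1.414 = 36.89 ft. Hydraulic radius R = A/P = 172.4/36.89 = 4.672 ft. Q_A = (1.486/0.033)·172.4·4.672^(2/3)·√0.0009099 = 654.3 ft³/s.
Channel B: Flow area A = b·y = 9.75 × 3.81 = 37.15 ft². Wetted perimeter P = b + 2y = 9.75 + 2×3.81 = 17.37 ft. Hydraulic radius R = A/P = 37.15/17.37 = 2.139 ft. Q_B = (1.486/0.033)·37.15·2.139^(2/3)·√0.0009099 = 83.76 ft³/s.
The larger discharge is 654.3 ft³/s and the smaller is 83.76 ft³/s; the ratio is 7.81.

7.81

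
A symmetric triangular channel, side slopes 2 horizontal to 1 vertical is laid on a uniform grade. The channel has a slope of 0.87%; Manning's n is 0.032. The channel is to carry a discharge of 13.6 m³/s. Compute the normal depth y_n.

Manning's equation rearranged: A R^(2/3) = nQ / (1·√S) = 0.032 × 13.6 / (√0.0087) = 4.666.
Try y = 2.06 m: A R^(2/3) = 8.036 — too large.
Try y = 1.17 m: A R^(2/3) = 1.778 — too small.
Try y = 1.68 m: A R^(2/3) = 4.665 — matches.

y_n = 1.68 m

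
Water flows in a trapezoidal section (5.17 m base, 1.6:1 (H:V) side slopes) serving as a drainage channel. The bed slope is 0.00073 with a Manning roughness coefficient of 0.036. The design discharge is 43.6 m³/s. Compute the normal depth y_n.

y_n = 3.42 m

Manning's equation rearranged: A R^(2/3) = nQ / (1·√S) = 0.036 × 43.6 / (√0.00073) = 58.09.
Trying y = 2.81 m: A R^(2/3) = 39.02 — too small.
Trying y = 3.81 m: A R^(2/3) = 72.52 — too large.
Trying y = 3.42 m: A R^(2/3) = 58.03 — ≈ 58.09.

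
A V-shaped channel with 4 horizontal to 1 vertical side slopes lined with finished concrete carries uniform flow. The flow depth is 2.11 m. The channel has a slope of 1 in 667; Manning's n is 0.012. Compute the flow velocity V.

V = 3.28 m/s

For a triangular section with side slope z = 4: A = zy² = 4×2.11² = 17.81 m²; P = 2y√(1+z²) = 2×2.11×4.123 = 17.4 m.
Hydraulic radius R = A/P = 17.81/17.4 = 1.024 m.
From Manning's equation, V = (1/n) R^(2/3) S^(1/2) = (1/0.012) × 1.024^(2/3) × 0.001499^(1/2) = 3.28 m/s.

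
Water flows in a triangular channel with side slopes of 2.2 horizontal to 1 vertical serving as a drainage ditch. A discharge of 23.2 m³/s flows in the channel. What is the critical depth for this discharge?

y_c = 1.87 m

At critical depth, Q² T / (g A³) = 1, i.e. A³/T = Q²/g = 23.2²/9.81 = 54.87.
Try y = 1.5 m: A³/T = 18.38 — short.
Try y = 2.06 m: A³/T = 89.77 — over.
Try y = 1.87 m: A³/T = 55.34 — ≈ 54.87.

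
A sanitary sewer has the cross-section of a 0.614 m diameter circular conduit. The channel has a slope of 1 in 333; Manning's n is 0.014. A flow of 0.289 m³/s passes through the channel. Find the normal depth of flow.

Manning's equation rearranged: A R^(2/3) = nQ / (1·√S) = 0.014 × 0.289 / (√0.003003) = 0.07383.
Try y = 0.363 m: A R^(2/3) = 0.05575 — too small.
Try y = 0.567 m: A R^(2/3) = 0.09117 — too large.
Try y = 0.443 m: A R^(2/3) = 0.07387 — ≈ 0.07383.

y_n = 0.443 m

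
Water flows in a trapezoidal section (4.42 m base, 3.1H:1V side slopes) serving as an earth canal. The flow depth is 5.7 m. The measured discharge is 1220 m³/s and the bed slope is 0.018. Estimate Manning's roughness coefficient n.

n = 0.029

With bottom width b = 4.42 m and side slope z = 3.1: A = (b + zy)y = (4.42 + 3.1×5.7)×5.7 = 125.9 m²; P = b + 2y√(1+z²) = 4.42 + 2×5.7×3.257 = 41.55 m.
Hydraulic radius R = A/P = 125.9/41.55 = 3.03 m.
Rearranging Manning's equation: n = (1/Q) A R^(2/3) S^(1/2) = (1/1220) × 125.9 × 3.03^(2/3) × √0.018 = 0.029.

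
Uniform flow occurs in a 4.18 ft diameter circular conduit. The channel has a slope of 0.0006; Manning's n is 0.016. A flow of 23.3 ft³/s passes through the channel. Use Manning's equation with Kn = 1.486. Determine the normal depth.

Manning's equation rearranged: A R^(2/3) = nQ / (1.486·√S) = 0.016 × 23.3 / (1.486 × √0.0006) = 10.24.
Trying y = 3.36 ft: A R^(2/3) = 13.88 — too large.
Trying y = 2.2 ft: A R^(2/3) = 7.701 — too small.
Trying y = 2.64 ft: A R^(2/3) = 10.25 — matches.

y_n = 2.64 ft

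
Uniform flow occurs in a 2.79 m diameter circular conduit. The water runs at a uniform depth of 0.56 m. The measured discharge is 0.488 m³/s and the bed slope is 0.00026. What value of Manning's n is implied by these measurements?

n = 0.014

For a circular section of diameter D = 2.79 m at depth y = 0.56 m, the central angle is θ = 2 arccos(1 − 2y/D) = 1.858 rad. Then A = (D²/8)(θ − sin θ) = 0.8749 m² and P = Dθ/2 = 2.592 m.
Hydraulic radius R = A/P = 0.8749/2.592 = 0.3375 m.
Rearranging Manning's equation: n = (1/Q) A R^(2/3) S^(1/2) = (1/0.488) × 0.8749 × 0.3375^(2/3) × √0.00026 = 0.014.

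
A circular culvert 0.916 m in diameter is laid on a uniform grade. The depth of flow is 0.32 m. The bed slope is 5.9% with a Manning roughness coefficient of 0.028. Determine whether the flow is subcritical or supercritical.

supercritical

For a circular section of diameter D = 0.916 m at depth y = 0.32 m, the central angle is θ = 2 arccos(1 − 2y/D) = 2.529 rad. Then A = (D²/8)(θ − sin θ) = 0.205 m² and P = Dθ/2 = 1.158 m.
Hydraulic radius R = A/P = 0.205/1.158 = 0.177 m.
V = (1/n) R^(2/3) √S = (1/0.028) × 0.177^(2/3) × √0.059 = 2.735 m/s. Hydraulic depth D_h = A/T = 0.205/0.8734 = 0.2347 m.
Froude number Fr = V/√(g·D_h) = 2.735/√(9.81×0.2347) = 1.8, which is greater than 1, so the flow is supercritical.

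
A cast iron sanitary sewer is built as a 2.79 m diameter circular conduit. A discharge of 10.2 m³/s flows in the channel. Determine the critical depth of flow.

At critical depth, Q² T / (g A³) = 1, i.e. A³/T = Q²/g = 10.2²/9.81 = 10.61.
Trying y = 1.61 m: A³/T = 17.7 — too large.
Trying y = 1.01 m: A³/T = 2.967 — too small.
Trying y = 1.41 m: A³/T = 10.66 — matches.

y_c = 1.41 m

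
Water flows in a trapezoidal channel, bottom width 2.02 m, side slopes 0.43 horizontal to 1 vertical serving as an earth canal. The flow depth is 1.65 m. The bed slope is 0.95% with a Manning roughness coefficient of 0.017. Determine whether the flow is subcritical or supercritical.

supercritical

With bottom width b = 2.02 m and side slope z = 0.43: A = (b + zy)y = (2.02 + 0.43×1.65)×1.65 = 4.504 m²; P = b + 2y√(1+z²) = 2.02 + 2×1.65×1.089 = 5.612 m.
Hydraulic radius R = A/P = 4.504/5.612 = 0.8025 m.
V = (1/n) R^(2/3) √S = (1/0.017) × 0.8025^(2/3) × √0.0095 = 4.951 m/s. Hydraulic depth D_h = A/T = 4.504/3.439 = 1.31 m.
Froude number Fr = V/√(g·D_h) = 4.951/√(9.81×1.31) = 1.38, which is greater than 1, so the flow is supercritical.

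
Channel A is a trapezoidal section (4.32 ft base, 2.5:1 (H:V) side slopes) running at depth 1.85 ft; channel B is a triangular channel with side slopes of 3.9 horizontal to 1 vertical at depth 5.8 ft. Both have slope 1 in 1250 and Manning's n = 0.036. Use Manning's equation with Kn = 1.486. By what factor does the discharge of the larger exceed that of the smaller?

Channel A: With bottom width b = 4.32 ft and side slope z = 2.5: A = (b + zy)y = (4.32 + 2.5×1.85)×1.85 = 16.55 ft²; P = b + 2y√(1+z²) = 4.32 + 2×1.85×2.693 = 14.28 ft. Hydraulic radius R = A/P = 16.55/14.28 = 1.159 ft. Q_A = (1.486/0.036)·16.55·1.159^(2/3)·√0.0008 = 21.31 ft³/s.
Channel B: For a triangular section with side slope z = 3.9: A = zy² = 3.9×5.8² = 131.2 ft²; P = 2y√(1+z²) = 2×5.8×4.026 = 46.7 ft. Hydraulic radius R = A/P = 131.2/46.7 = 2.809 ft. Q_B = (1.486/0.036)·131.2·2.809^(2/3)·√0.0008 = 305 ft³/s.
The larger discharge is 305 ft³/s and the smaller is 21.31 ft³/s; the ratio is 14.3.

14.3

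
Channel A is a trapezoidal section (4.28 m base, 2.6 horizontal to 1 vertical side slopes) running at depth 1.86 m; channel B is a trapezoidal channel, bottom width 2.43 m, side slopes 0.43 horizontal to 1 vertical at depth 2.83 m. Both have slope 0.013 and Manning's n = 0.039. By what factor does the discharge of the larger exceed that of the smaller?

Channel A: With bottom width b = 4.28 m and side slope z = 2.6: A = (b + zy)y = (4.28 + 2.6×1.86)×1.86 = 16.96 m²; P = b + 2y√(1+z²) = 4.28 + 2×1.86×2.786 = 14.64 m. Hydraulic radius R = A/P = 16.96/14.64 = 1.158 m. Q_A = (1/0.039)·16.96·1.158^(2/3)·√0.013 = 54.66 m³/s.
Channel B: With bottom width b = 2.43 m and side slope z = 0.43: A = (b + zy)y = (2.43 + 0.43×2.83)×2.83 = 10.32 m²; P = b + 2y√(1+z²) = 2.43 + 2×2.83×1.089 = 8.591 m. Hydraulic radius R = A/P = 10.32/8.591 = 1.201 m. Q_B = (1/0.039)·10.32·1.201^(2/3)·√0.013 = 34.1 m³/s.
The larger discharge is 54.66 m³/s and the smaller is 34.1 m³/s; the ratio is 1.6.

1.6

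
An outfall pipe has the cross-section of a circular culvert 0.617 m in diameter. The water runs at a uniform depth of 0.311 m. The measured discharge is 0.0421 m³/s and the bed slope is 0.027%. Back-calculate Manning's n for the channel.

n = 0.017

For a circular section of diameter D = 0.617 m at depth y = 0.311 m, the central angle is θ = 2 arccos(1 − 2y/D) = 3.158 rad. Then A = (D²/8)(θ − sin θ) = 0.151 m² and P = Dθ/2 = 0.9742 m.
Hydraulic radius R = A/P = 0.151/0.9742 = 0.155 m.
Rearranging Manning's equation: n = (1/Q) A R^(2/3) S^(1/2) = (1/0.0421) × 0.151 × 0.155^(2/3) × √0.00027 = 0.017.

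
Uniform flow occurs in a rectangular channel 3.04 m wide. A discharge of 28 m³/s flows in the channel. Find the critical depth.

For a rectangular channel, critical depth y_c = (q²/g)^(1/3) where q = Q/b = 28/3.04 = 9.211 m²/s.
So y_c = (9.211²/9.81)^(1/3) = 2.05 m.

y_c = 2.05 m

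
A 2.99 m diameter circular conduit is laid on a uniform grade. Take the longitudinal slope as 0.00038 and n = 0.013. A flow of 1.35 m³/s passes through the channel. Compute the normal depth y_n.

Manning's equation rearranged: A R^(2/3) = nQ / (1·√S) = 0.013 × 1.35 / (√0.00038) = 0.9003.
Trying y = 0.991 m: A R^(2/3) = 1.371 — high.
Trying y = 0.612 m: A R^(2/3) = 0.5307 — low.
Trying y = 0.798 m: A R^(2/3) = 0.9014 — matches.

y_n = 0.798 m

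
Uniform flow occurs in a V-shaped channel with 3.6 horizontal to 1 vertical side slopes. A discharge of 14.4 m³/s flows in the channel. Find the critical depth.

At critical depth, Q² T / (g A³) = 1, i.e. A³/T = Q²/g = 14.4²/9.81 = 21.14.
Trying y = 1.4 m: A³/T = 34.85 — high.
Trying y = 0.986 m: A³/T = 6.039 — low.
Trying y = 1.27 m: A³/T = 21.41 — close enough.

y_c = 1.27 m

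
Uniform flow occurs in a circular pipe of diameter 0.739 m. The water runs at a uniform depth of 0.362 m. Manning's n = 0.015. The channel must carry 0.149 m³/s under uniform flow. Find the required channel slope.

S = 0.00111

For a circular section of diameter D = 0.739 m at depth y = 0.362 m, the central angle is θ = 2 arccos(1 − 2y/D) = 3.101 rad. Then A = (D²/8)(θ − sin θ) = 0.2089 m² and P = Dθ/2 = 1.146 m.
Hydraulic radius R = A/P = 0.2089/1.146 = 0.1823 m.
From Manning's equation, S = [nQ / (1 A R^(2/3))]² = [0.015 × 0.149 / (1 × 0.2089 × 0.1823^(2/3))]² = 0.00111.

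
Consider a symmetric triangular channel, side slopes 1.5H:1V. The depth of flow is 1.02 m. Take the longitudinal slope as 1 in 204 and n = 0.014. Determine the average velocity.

V = 2.82 m/s

For a triangular section with side slope z = 1.5: A = zy² = 1.5×1.02² = 1.561 m²; P = 2y√(1+z²) = 2×1.02×1.803 = 3.678 m.
Hydraulic radius R = A/P = 1.561/3.678 = 0.4243 m.
From Manning's equation, V = (1/n) R^(2/3) S^(1/2) = (1/0.014) × 0.4243^(2/3) × 0.004902^(1/2) = 2.82 m/s.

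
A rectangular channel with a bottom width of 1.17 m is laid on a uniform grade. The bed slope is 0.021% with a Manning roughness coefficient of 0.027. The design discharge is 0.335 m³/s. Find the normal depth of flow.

Manning's equation rearranged: A R^(2/3) = nQ / (1·√S) = 0.027 × 0.335 / (√0.00021) = 0.6242.
At y = 1.16 m: A R^(2/3) = 0.7231 — too large.
At y = 0.734 m: A R^(2/3) = 0.4064 — too small.
At y = 1.03 m: A R^(2/3) = 0.6246 — ≈ 0.6242.

y_n = 1.03 m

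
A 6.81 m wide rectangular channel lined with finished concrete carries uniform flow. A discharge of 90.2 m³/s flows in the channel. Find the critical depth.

For a rectangular channel, critical depth y_c = (q²/g)^(1/3) where q = Q/b = 90.2/6.81 = 13.25 m²/s.
So y_c = (13.25²/9.81)^(1/3) = 2.62 m.

y_c = 2.62 m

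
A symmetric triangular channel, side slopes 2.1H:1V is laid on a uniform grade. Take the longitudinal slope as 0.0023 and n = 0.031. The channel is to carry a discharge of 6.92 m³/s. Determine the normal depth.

Manning's equation rearranged: A R^(2/3) = nQ / (1·√S) = 0.031 × 6.92 / (√0.0023) = 4.473.
Try y = 1.42 m: A R^(2/3) = 3.148 — too small.
Try y = 1.87 m: A R^(2/3) = 6.559 — too large.
Try y = 1.62 m: A R^(2/3) = 4.474 — close enough.

y_n = 1.62 m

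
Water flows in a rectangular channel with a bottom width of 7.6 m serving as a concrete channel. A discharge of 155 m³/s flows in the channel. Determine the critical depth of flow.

y_c = 3.49 m

For a rectangular channel, critical depth y_c = (q²/g)^(1/3) where q = Q/b = 155/7.6 = 20.39 m²/s.
So y_c = (20.39²/9.81)^(1/3) = 3.49 m.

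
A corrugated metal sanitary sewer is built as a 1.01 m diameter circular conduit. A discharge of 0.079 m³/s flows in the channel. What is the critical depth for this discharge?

At critical depth, Q² T / (g A³) = 1, i.e. A³/T = Q²/g = 0.079²/9.81 = 0.0006362.
At y = 0.116 m: A³/T = 0.0002069 — short.
At y = 0.196 m: A³/T = 0.001632 — over.
At y = 0.154 m: A³/T = 0.0006328 — close enough.

y_c = 0.154 m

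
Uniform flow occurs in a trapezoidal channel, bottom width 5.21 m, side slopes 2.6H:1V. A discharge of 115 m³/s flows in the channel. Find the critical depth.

At critical depth, Q² T / (g A³) = 1, i.e. A³/T = Q²/g = 115²/9.81 = 1348.
Trying y = 2.22 m: A³/T = 864.9 — low.
Trying y = 2.81 m: A³/T = 2195 — high.
Trying y = 2.49 m: A³/T = 1356 — close enough.

y_c = 2.49 m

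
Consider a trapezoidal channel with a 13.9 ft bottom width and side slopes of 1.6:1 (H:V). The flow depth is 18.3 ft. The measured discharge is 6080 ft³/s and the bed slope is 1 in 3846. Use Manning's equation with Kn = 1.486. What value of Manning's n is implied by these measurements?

With bottom width b = 13.9 ft and side slope z = 1.6: A = (b + zy)y = (13.9 + 1.6×18.3)×18.3 = 790.2 ft²; P = b + 2y√(1+z²) = 13.9 + 2×18.3×1.887 = 82.96 ft.
Hydraulic radius R = A/P = 790.2/82.96 = 9.525 ft.
Rearranging Manning's equation: n = (1.486/Q) A R^(2/3) S^(1/2) = (1.486/6080) × 790.2 × 9.525^(2/3) × √0.00026 = 0.014.

n = 0.014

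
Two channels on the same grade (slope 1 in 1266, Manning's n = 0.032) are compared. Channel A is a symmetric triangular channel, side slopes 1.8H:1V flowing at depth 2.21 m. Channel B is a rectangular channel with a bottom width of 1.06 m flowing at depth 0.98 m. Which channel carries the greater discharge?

Channel A: For a triangular section with side slope z = 1.8: A = zy² = 1.8×2.21² = 8.791 m²; P = 2y√(1+z²) = 2×2.21×2.059 = 9.101 m. Hydraulic radius R = A/P = 8.791/9.101 = 0.9659 m. Q_A = (1/0.032)·8.791·0.9659^(2/3)·√0.0007899 = 7.545 m³/s.
Channel B: Flow area A = b·y = 1.06 × 0.98 = 1.039 m². Wetted perimeter P = b + 2y = 1.06 + 2×0.98 = 3.02 m. Hydraulic radius R = A/P = 1.039/3.02 = 0.344 m. Q_B = (1/0.032)·1.039·0.344^(2/3)·√0.0007899 = 0.4479 m³/s.
Q_A = 7.545 m³/s vs Q_B = 0.4479 m³/s, so channel A carries more.

channel A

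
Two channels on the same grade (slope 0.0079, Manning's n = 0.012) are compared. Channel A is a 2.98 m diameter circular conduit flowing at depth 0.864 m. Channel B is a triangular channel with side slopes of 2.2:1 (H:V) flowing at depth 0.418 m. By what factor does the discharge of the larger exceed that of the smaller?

Channel A: For a circular section of diameter D = 2.98 m at depth y = 0.864 m, the central angle is θ = 2 arccos(1 − 2y/D) = 2.274 rad. Then A = (D²/8)(θ − sin θ) = 1.678 m² and P = Dθ/2 = 3.389 m. Hydraulic radius R = A/P = 1.678/3.389 = 0.4952 m. Q_A = (1/0.012)·1.678·0.4952^(2/3)·√0.0079 = 7.781 m³/s.
Channel B: For a triangular section with side slope z = 2.2: A = zy² = 2.2×0.418² = 0.3844 m²; P = 2y√(1+z²) = 2×0.418×2.417 = 2.02 m. Hydraulic radius R = A/P = 0.3844/2.02 = 0.1903 m. Q_B = (1/0.012)·0.3844·0.1903^(2/3)·√0.0079 = 0.9419 m³/s.
The larger discharge is 7.781 m³/s and the smaller is 0.9419 m³/s; the ratio is 8.26.

8.26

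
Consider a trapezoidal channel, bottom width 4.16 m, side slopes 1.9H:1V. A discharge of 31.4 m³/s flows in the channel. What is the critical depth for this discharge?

At critical depth, Q² T / (g A³) = 1, i.e. A³/T = Q²/g = 31.4²/9.81 = 100.5.
Try y = 1.68 m: A³/T = 178.7 — too large.
Try y = 1.28 m: A³/T = 66.57 — too small.
Try y = 1.44 m: A³/T = 101.7 — ≈ 100.5.

y_c = 1.44 m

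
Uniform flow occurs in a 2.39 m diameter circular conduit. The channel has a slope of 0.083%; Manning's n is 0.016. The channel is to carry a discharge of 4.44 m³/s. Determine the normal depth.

y_n = 1.58 m

Manning's equation rearranged: A R^(2/3) = nQ / (1·√S) = 0.016 × 4.44 / (√0.00083) = 2.466.
Try y = 1.74 m: A R^(2/3) = 2.801 — high.
Try y = 1.27 m: A R^(2/3) = 1.762 — low.
Try y = 1.58 m: A R^(2/3) = 2.466 — close enough.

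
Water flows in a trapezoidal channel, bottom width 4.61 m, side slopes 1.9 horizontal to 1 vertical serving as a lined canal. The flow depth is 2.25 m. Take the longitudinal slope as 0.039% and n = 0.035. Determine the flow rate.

With bottom width b = 4.61 m and side slope z = 1.9: A = (b + zy)y = (4.61 + 1.9×2.25)×2.25 = 19.99 m²; P = b + 2y√(1+z²) = 4.61 + 2×2.25×2.147 = 14.27 m.
Hydraulic radius R = A/P = 19.99/14.27 = 1.401 m.
Manning's equation: Q = (1/n) A R^(2/3) S^(1/2) = (1/0.035) × 19.99 × 1.401^(2/3) × 0.00039^(1/2) = 14.1 m³/s.

Q = 14.1 m³/s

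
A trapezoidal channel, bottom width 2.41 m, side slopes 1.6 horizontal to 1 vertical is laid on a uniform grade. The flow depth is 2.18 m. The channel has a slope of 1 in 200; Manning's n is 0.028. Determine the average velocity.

V = 2.87 m/s

With bottom width b = 2.41 m and side slope z = 1.6: A = (b + zy)y = (2.41 + 1.6×2.18)×2.18 = 12.86 m²; P = b + 2y√(1+z²) = 2.41 + 2×2.18×1.887 = 10.64 m.
Hydraulic radius R = A/P = 12.86/10.64 = 1.209 m.
From Manning's equation, V = (1/n) R^(2/3) S^(1/2) = (1/0.028) × 1.209^(2/3) × 0.005^(1/2) = 2.87 m/s.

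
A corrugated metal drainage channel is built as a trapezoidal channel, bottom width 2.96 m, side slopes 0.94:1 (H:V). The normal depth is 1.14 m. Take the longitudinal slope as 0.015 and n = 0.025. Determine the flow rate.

With bottom width b = 2.96 m and side slope z = 0.94: A = (b + zy)y = (2.96 + 0.94×1.14)×1.14 = 4.596 m²; P = b + 2y√(1+z²) = 2.96 + 2×1.14×1.372 = 6.089 m.
Hydraulic radius R = A/P = 4.596/6.089 = 0.7548 m.
Manning's equation: Q = (1/n) A R^(2/3) S^(1/2) = (1/0.025) × 4.596 × 0.7548^(2/3) × 0.015^(1/2) = 18.7 m³/s.

Q = 18.7 m³/s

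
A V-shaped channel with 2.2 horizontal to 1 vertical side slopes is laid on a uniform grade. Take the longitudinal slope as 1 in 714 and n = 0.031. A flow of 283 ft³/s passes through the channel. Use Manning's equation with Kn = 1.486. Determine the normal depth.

y_n = 6.04 ft

Manning's equation rearranged: A R^(2/3) = nQ / (1.486·√S) = 0.031 × 283 / (1.486 × √0.001401) = 157.8.
Trying y = 6.94 ft: A R^(2/3) = 228.1 — too large.
Trying y = 4.8 ft: A R^(2/3) = 85.35 — too small.
Trying y = 6.04 ft: A R^(2/3) = 157.5 — close enough.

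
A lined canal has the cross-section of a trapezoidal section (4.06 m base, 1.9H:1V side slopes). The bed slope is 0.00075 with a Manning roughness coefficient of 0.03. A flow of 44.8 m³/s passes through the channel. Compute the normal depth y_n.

y_n = 3.22 m

Manning's equation rearranged: A R^(2/3) = nQ / (1·√S) = 0.03 × 44.8 / (√0.00075) = 49.08.
At y = 2.19 m: A R^(2/3) = 21.85 — short.
At y = 4.04 m: A R^(2/3) = 80.56 — over.
At y = 3.22 m: A R^(2/3) = 49.07 — close enough.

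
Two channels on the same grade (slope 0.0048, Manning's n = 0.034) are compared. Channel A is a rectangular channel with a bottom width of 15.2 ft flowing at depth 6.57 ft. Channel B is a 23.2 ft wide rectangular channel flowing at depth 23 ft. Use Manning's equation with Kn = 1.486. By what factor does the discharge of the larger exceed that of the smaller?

9.01

Channel A: Flow area A = b·y = 15.2 × 6.57 = 99.86 ft². Wetted perimeter P = b + 2y = 15.2 + 2×6.57 = 28.34 ft. Hydraulic radius R = A/P = 99.86/28.34 = 3.524 ft. Q_A = (1.486/0.034)·99.86·3.524^(2/3)·√0.0048 = 700.2 ft³/s.
Channel B: Flow area A = b·y = 23.2 × 23 = 533.6 ft². Wetted perimeter P = b + 2y = 23.2 + 2×23 = 69.2 ft. Hydraulic radius R = A/P = 533.6/69.2 = 7.711 ft. Q_B = (1.486/0.034)·533.6·7.711^(2/3)·√0.0048 = 6306 ft³/s.
The larger discharge is 6306 ft³/s and the smaller is 700.2 ft³/s; the ratio is 9.01.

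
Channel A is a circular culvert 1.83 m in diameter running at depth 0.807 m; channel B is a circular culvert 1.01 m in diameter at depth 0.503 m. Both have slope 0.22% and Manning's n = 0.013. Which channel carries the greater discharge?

Channel A: For a circular section of diameter D = 1.83 m at depth y = 0.807 m, the central angle is θ = 2 arccos(1 − 2y/D) = 2.905 rad. Then A = (D²/8)(θ − sin θ) = 1.118 m² and P = Dθ/2 = 2.658 m. Hydraulic radius R = A/P = 1.118/2.658 = 0.4206 m. Q_A = (1/0.013)·1.118·0.4206^(2/3)·√0.0022 = 2.264 m³/s.
Channel B: For a circular section of diameter D = 1.01 m at depth y = 0.503 m, the central angle is θ = 2 arccos(1 − 2y/D) = 3.134 rad. Then A = (D²/8)(θ − sin θ) = 0.3986 m² and P = Dθ/2 = 1.583 m. Hydraulic radius R = A/P = 0.3986/1.583 = 0.2519 m. Q_B = (1/0.013)·0.3986·0.2519^(2/3)·√0.0022 = 0.5735 m³/s.
Q_A = 2.264 m³/s vs Q_B = 0.5735 m³/s, so channel A carries more.

channel A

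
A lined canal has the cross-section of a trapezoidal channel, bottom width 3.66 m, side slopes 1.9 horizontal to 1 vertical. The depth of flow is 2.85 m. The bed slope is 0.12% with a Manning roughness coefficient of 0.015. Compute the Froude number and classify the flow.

With bottom width b = 3.66 m and side slope z = 1.9: A = (b + zy)y = (3.66 + 1.9×2.85)×2.85 = 25.86 m²; P = b + 2y√(1+z²) = 3.66 + 2×2.85×2.147 = 15.9 m.
Hydraulic radius R = A/P = 25.86/15.9 = 1.627 m.
V = (1/n) R^(2/3) √S = (1/0.015) × 1.627^(2/3) × √0.0012 = 3.194 m/s. Hydraulic depth D_h = A/T = 25.86/14.49 = 1.785 m.
Froude number Fr = V/√(g·D_h) = 3.194/√(9.81×1.785) = 0.763, which is less than 1, so the flow is subcritical.

subcritical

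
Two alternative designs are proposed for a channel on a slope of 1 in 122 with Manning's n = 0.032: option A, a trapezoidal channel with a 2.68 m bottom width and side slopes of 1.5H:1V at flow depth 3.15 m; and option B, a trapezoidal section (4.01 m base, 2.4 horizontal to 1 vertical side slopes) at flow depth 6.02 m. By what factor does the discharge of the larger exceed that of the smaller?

Channel A: With bottom width b = 2.68 m and side slope z = 1.5: A = (b + zy)y = (2.68 + 1.5×3.15)×3.15 = 23.33 m²; P = b + 2y√(1+z²) = 2.68 + 2×3.15×1.803 = 14.04 m. Hydraulic radius R = A/P = 23.33/14.04 = 1.662 m. Q_A = (1/0.032)·23.33·1.662^(2/3)·√0.008197 = 92.58 m³/s.
Channel B: With bottom width b = 4.01 m and side slope z = 2.4: A = (b + zy)y = (4.01 + 2.4×6.02)×6.02 = 111.1 m²; P = b + 2y√(1+z²) = 4.01 + 2×6.02×2.6 = 35.31 m. Hydraulic radius R = A/P = 111.1/35.31 = 3.147 m. Q_B = (1/0.032)·111.1·3.147^(2/3)·√0.008197 = 675.1 m³/s.
The larger discharge is 675.1 m³/s and the smaller is 92.58 m³/s; the ratio is 7.29.

7.29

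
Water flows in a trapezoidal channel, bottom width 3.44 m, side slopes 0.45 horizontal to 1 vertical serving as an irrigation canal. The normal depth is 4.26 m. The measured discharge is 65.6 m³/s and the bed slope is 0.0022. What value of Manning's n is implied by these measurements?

n = 0.024

With bottom width b = 3.44 m and side slope z = 0.45: A = (b + zy)y = (3.44 + 0.45×4.26)×4.26 = 22.82 m²; P = b + 2y√(1+z²) = 3.44 + 2×4.26×1.097 = 12.78 m.
Hydraulic radius R = A/P = 22.82/12.78 = 1.785 m.
Rearranging Manning's equation: n = (1/Q) A R^(2/3) S^(1/2) = (1/65.6) × 22.82 × 1.785^(2/3) × √0.0022 = 0.024.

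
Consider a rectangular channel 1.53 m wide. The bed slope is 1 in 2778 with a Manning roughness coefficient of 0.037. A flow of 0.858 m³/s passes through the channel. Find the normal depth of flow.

Manning's equation rearranged: A R^(2/3) = nQ / (1·√S) = 0.037 × 0.858 / (√0.00036) = 1.673.
At y = 1.87 m: A R^(2/3) = 1.904 — too large.
At y = 1.29 m: A R^(2/3) = 1.21 — too small.
At y = 1.68 m: A R^(2/3) = 1.674 — ≈ 1.673.

y_n = 1.68 m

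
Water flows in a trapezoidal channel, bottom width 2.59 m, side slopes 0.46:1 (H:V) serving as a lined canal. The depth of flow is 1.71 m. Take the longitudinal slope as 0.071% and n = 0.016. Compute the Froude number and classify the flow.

subcritical

With bottom width b = 2.59 m and side slope z = 0.46: A = (b + zy)y = (2.59 + 0.46×1.71)×1.71 = 5.774 m²; P = b + 2y√(1+z²) = 2.59 + 2×1.71×1.101 = 6.354 m.
Hydraulic radius R = A/P = 5.774/6.354 = 0.9086 m.
V = (1/n) R^(2/3) √S = (1/0.016) × 0.9086^(2/3) × √0.00071 = 1.562 m/s. Hydraulic depth D_h = A/T = 5.774/4.163 = 1.387 m.
Froude number Fr = V/√(g·D_h) = 1.562/√(9.81×1.387) = 0.424, which is less than 1, so the flow is subcritical.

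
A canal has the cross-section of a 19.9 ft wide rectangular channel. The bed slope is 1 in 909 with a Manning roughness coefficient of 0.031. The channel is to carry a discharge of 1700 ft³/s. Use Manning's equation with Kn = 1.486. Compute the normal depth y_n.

Manning's equation rearranged: A R^(2/3) = nQ / (1.486·√S) = 0.031 × 1700 / (1.486 × √0.0011) = 1069.
Trying y = 19.9 ft: A R^(2/3) = 1398 — high.
Trying y = 16 ft: A R^(2/3) = 1067 — ≈ 1069.

y_n = 16 ft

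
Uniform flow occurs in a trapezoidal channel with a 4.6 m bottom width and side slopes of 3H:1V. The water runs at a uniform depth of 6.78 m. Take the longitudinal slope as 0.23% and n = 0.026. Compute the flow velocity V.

V = 4.3 m/s

With bottom width b = 4.6 m and side slope z = 3: A = (b + zy)y = (4.6 + 3×6.78)×6.78 = 169.1 m²; P = b + 2y√(1+z²) = 4.6 + 2×6.78×3.162 = 47.48 m.
Hydraulic radius R = A/P = 169.1/47.48 = 3.561 m.
From Manning's equation, V = (1/n) R^(2/3) S^(1/2) = (1/0.026) × 3.561^(2/3) × 0.0023^(1/2) = 4.3 m/s.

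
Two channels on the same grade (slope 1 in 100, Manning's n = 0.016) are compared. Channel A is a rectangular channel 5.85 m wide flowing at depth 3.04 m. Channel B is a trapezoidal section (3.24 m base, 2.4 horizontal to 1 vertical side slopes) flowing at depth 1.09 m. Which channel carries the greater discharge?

Channel A: Flow area A = b·y = 5.85 × 3.04 = 17.78 m². Wetted perimeter P = b + 2y = 5.85 + 2×3.04 = 11.93 m. Hydraulic radius R = A/P = 17.78/11.93 = 1.491 m. Q_A = (1/0.016)·17.78·1.491^(2/3)·√0.01 = 145 m³/s.
Channel B: With bottom width b = 3.24 m and side slope z = 2.4: A = (b + zy)y = (3.24 + 2.4×1.09)×1.09 = 6.383 m²; P = b + 2y√(1+z²) = 3.24 + 2×1.09×2.6 = 8.908 m. Hydraulic radius R = A/P = 6.383/8.908 = 0.7166 m. Q_B = (1/0.016)·6.383·0.7166^(2/3)·√0.01 = 31.95 m³/s.
Q_A = 145 m³/s vs Q_B = 31.95 m³/s, so channel A carries more.

channel A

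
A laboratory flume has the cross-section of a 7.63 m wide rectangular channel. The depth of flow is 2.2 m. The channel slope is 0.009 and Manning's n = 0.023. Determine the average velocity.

Flow area A = b·y = 7.63 × 2.2 = 16.79 m². Wetted perimeter P = b + 2y = 7.63 + 2×2.2 = 12.03 m.
Hydraulic radius R = A/P = 16.79/12.03 = 1.395 m.
From Manning's equation, V = (1/n) R^(2/3) S^(1/2) = (1/0.023) × 1.395^(2/3) × 0.009^(1/2) = 5.15 m/s.

V = 5.15 m/s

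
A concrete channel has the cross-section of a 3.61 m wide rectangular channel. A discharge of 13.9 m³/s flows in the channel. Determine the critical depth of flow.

For a rectangular channel, critical depth y_c = (q²/g)^(1/3) where q = Q/b = 13.9/3.61 = 3.85 m²/s.
So y_c = (3.85²/9.81)^(1/3) = 1.15 m.

y_c = 1.15 m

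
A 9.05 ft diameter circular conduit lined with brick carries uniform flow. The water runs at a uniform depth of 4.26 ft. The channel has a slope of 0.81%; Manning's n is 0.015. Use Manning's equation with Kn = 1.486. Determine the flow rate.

For a circular section of diameter D = 9.05 ft at depth y = 4.26 ft, the central angle is θ = 2 arccos(1 − 2y/D) = 3.024 rad. Then A = (D²/8)(θ − sin θ) = 29.77 ft² and P = Dθ/2 = 13.69 ft.
Hydraulic radius R = A/P = 29.77/13.69 = 2.175 ft.
Manning's equation: Q = (1.486/n) A R^(2/3) S^(1/2) = (1.486/0.015) × 29.77 × 2.175^(2/3) × 0.0081^(1/2) = 446 ft³/s.

Q = 446 ft³/s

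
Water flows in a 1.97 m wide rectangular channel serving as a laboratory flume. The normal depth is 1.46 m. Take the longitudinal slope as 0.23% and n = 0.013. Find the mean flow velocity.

Flow area A = b·y = 1.97 × 1.46 = 2.876 m². Wetted perimeter P = b + 2y = 1.97 + 2×1.46 = 4.89 m.
Hydraulic radius R = A/P = 2.876/4.89 = 0.5882 m.
From Manning's equation, V = (1/n) R^(2/3) S^(1/2) = (1/0.013) × 0.5882^(2/3) × 0.0023^(1/2) = 2.59 m/s.

V = 2.59 m/s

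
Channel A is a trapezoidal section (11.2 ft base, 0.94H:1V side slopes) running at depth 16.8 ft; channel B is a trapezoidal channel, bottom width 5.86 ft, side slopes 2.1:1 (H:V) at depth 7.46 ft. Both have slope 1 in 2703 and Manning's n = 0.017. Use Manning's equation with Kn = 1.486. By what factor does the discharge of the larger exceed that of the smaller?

Channel A: With bottom width b = 11.2 ft and side slope z = 0.94: A = (b + zy)y = (11.2 + 0.94×16.8)×16.8 = 453.5 ft²; P = b + 2y√(1+z²) = 11.2 + 2×16.8×1.372 = 57.31 ft. Hydraulic radius R = A/P = 453.5/57.31 = 7.912 ft. Q_A = (1.486/0.017)·453.5·7.912^(2/3)·√0.00037 = 3027 ft³/s.
Channel B: With bottom width b = 5.86 ft and side slope z = 2.1: A = (b + zy)y = (5.86 + 2.1×7.46)×7.46 = 160.6 ft²; P = b + 2y√(1+z²) = 5.86 + 2×7.46×2.326 = 40.56 ft. Hydraulic radius R = A/P = 160.6/40.56 = 3.959 ft. Q_B = (1.486/0.017)·160.6·3.959^(2/3)·√0.00037 = 675.7 ft³/s.
The larger discharge is 3027 ft³/s and the smaller is 675.7 ft³/s; the ratio is 4.48.

4.48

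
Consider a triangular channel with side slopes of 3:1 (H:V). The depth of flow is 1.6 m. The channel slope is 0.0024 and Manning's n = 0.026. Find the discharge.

For a triangular section with side slope z = 3: A = zy² = 3×1.6² = 7.68 m²; P = 2y√(1+z²) = 2×1.6×3.162 = 10.12 m.
Hydraulic radius R = A/P = 7.68/10.12 = 0.7589 m.
Manning's equation: Q = (1/n) A R^(2/3) S^(1/2) = (1/0.026) × 7.68 × 0.7589^(2/3) × 0.0024^(1/2) = 12 m³/s.

Q = 12 m³/s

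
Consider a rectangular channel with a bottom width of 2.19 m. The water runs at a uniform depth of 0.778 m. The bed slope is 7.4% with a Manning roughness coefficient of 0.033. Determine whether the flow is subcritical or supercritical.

Flow area A = b·y = 2.19 × 0.778 = 1.704 m². Wetted perimeter P = b + 2y = 2.19 + 2×0.778 = 3.746 m.
Hydraulic radius R = A/P = 1.704/3.746 = 0.4548 m.
V = (1/n) R^(2/3) √S = (1/0.033) × 0.4548^(2/3) × √0.074 = 4.875 m/s. Hydraulic depth D_h = A/T = 1.704/2.19 = 0.778 m.
Froude number Fr = V/√(g·D_h) = 4.875/√(9.81×0.778) = 1.76, which is greater than 1, so the flow is supercritical.

supercritical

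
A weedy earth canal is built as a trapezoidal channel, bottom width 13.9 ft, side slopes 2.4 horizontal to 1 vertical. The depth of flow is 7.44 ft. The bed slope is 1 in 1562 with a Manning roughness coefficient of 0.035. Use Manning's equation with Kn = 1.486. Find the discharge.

Q = 691 ft³/s

With bottom width b = 13.9 ft and side slope z = 2.4: A = (b + zy)y = (13.9 + 2.4×7.44)×7.44 = 236.3 ft²; P = b + 2y√(1+z²) = 13.9 + 2×7.44×2.6 = 52.59 ft.
Hydraulic radius R = A/P = 236.3/52.59 = 4.493 ft.
Manning's equation: Q = (1.486/n) A R^(2/3) S^(1/2) = (1.486/0.035) × 236.3 × 4.493^(2/3) × 0.0006402^(1/2) = 691 ft³/s.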